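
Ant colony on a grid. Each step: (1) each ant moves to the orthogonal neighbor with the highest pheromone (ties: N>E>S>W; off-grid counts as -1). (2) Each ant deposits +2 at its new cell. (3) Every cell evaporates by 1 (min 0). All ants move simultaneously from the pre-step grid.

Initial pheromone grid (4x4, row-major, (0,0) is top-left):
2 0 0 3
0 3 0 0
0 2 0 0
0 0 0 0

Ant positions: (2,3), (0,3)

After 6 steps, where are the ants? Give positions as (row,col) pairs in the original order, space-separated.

Step 1: ant0:(2,3)->N->(1,3) | ant1:(0,3)->S->(1,3)
  grid max=3 at (1,3)
Step 2: ant0:(1,3)->N->(0,3) | ant1:(1,3)->N->(0,3)
  grid max=5 at (0,3)
Step 3: ant0:(0,3)->S->(1,3) | ant1:(0,3)->S->(1,3)
  grid max=5 at (1,3)
Step 4: ant0:(1,3)->N->(0,3) | ant1:(1,3)->N->(0,3)
  grid max=7 at (0,3)
Step 5: ant0:(0,3)->S->(1,3) | ant1:(0,3)->S->(1,3)
  grid max=7 at (1,3)
Step 6: ant0:(1,3)->N->(0,3) | ant1:(1,3)->N->(0,3)
  grid max=9 at (0,3)

(0,3) (0,3)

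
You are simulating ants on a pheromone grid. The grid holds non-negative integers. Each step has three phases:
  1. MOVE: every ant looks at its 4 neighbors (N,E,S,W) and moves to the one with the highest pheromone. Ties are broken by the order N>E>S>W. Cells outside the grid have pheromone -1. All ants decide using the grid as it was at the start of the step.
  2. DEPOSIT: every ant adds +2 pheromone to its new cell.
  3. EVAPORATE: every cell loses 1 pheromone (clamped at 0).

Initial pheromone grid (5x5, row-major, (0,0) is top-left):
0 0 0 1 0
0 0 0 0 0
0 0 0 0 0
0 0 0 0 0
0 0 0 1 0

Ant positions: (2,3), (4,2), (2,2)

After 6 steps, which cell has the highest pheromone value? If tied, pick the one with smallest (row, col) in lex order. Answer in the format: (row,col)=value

Step 1: ant0:(2,3)->N->(1,3) | ant1:(4,2)->E->(4,3) | ant2:(2,2)->N->(1,2)
  grid max=2 at (4,3)
Step 2: ant0:(1,3)->W->(1,2) | ant1:(4,3)->N->(3,3) | ant2:(1,2)->E->(1,3)
  grid max=2 at (1,2)
Step 3: ant0:(1,2)->E->(1,3) | ant1:(3,3)->S->(4,3) | ant2:(1,3)->W->(1,2)
  grid max=3 at (1,2)
Step 4: ant0:(1,3)->W->(1,2) | ant1:(4,3)->N->(3,3) | ant2:(1,2)->E->(1,3)
  grid max=4 at (1,2)
Step 5: ant0:(1,2)->E->(1,3) | ant1:(3,3)->S->(4,3) | ant2:(1,3)->W->(1,2)
  grid max=5 at (1,2)
Step 6: ant0:(1,3)->W->(1,2) | ant1:(4,3)->N->(3,3) | ant2:(1,2)->E->(1,3)
  grid max=6 at (1,2)
Final grid:
  0 0 0 0 0
  0 0 6 6 0
  0 0 0 0 0
  0 0 0 1 0
  0 0 0 1 0
Max pheromone 6 at (1,2)

Answer: (1,2)=6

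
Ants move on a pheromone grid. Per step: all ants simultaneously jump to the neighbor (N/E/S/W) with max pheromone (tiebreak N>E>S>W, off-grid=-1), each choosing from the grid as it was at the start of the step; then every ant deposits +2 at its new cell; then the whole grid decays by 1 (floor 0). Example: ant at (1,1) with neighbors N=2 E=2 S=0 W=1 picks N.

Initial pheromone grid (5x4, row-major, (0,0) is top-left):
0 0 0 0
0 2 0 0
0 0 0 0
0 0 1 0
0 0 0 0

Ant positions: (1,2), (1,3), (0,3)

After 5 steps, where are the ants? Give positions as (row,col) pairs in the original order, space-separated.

Step 1: ant0:(1,2)->W->(1,1) | ant1:(1,3)->N->(0,3) | ant2:(0,3)->S->(1,3)
  grid max=3 at (1,1)
Step 2: ant0:(1,1)->N->(0,1) | ant1:(0,3)->S->(1,3) | ant2:(1,3)->N->(0,3)
  grid max=2 at (0,3)
Step 3: ant0:(0,1)->S->(1,1) | ant1:(1,3)->N->(0,3) | ant2:(0,3)->S->(1,3)
  grid max=3 at (0,3)
Step 4: ant0:(1,1)->N->(0,1) | ant1:(0,3)->S->(1,3) | ant2:(1,3)->N->(0,3)
  grid max=4 at (0,3)
Step 5: ant0:(0,1)->S->(1,1) | ant1:(1,3)->N->(0,3) | ant2:(0,3)->S->(1,3)
  grid max=5 at (0,3)

(1,1) (0,3) (1,3)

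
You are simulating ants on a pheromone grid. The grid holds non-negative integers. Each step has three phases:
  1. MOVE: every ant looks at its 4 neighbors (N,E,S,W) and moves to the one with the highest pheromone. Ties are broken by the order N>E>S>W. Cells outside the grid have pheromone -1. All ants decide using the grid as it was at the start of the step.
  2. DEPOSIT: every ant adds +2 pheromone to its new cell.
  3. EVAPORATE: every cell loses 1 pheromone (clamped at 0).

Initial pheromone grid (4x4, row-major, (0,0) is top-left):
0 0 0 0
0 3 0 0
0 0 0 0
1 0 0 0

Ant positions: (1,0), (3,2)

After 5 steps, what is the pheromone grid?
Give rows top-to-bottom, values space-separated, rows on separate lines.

After step 1: ants at (1,1),(2,2)
  0 0 0 0
  0 4 0 0
  0 0 1 0
  0 0 0 0
After step 2: ants at (0,1),(1,2)
  0 1 0 0
  0 3 1 0
  0 0 0 0
  0 0 0 0
After step 3: ants at (1,1),(1,1)
  0 0 0 0
  0 6 0 0
  0 0 0 0
  0 0 0 0
After step 4: ants at (0,1),(0,1)
  0 3 0 0
  0 5 0 0
  0 0 0 0
  0 0 0 0
After step 5: ants at (1,1),(1,1)
  0 2 0 0
  0 8 0 0
  0 0 0 0
  0 0 0 0

0 2 0 0
0 8 0 0
0 0 0 0
0 0 0 0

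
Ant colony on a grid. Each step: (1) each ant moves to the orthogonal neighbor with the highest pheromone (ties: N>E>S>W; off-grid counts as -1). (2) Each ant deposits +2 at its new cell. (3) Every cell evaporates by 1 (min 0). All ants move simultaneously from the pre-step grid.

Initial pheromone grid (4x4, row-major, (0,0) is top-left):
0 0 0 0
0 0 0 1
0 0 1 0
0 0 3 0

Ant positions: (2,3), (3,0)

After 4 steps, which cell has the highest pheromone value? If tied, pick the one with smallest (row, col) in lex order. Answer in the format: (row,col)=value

Step 1: ant0:(2,3)->N->(1,3) | ant1:(3,0)->N->(2,0)
  grid max=2 at (1,3)
Step 2: ant0:(1,3)->N->(0,3) | ant1:(2,0)->N->(1,0)
  grid max=1 at (0,3)
Step 3: ant0:(0,3)->S->(1,3) | ant1:(1,0)->N->(0,0)
  grid max=2 at (1,3)
Step 4: ant0:(1,3)->N->(0,3) | ant1:(0,0)->E->(0,1)
  grid max=1 at (0,1)
Final grid:
  0 1 0 1
  0 0 0 1
  0 0 0 0
  0 0 0 0
Max pheromone 1 at (0,1)

Answer: (0,1)=1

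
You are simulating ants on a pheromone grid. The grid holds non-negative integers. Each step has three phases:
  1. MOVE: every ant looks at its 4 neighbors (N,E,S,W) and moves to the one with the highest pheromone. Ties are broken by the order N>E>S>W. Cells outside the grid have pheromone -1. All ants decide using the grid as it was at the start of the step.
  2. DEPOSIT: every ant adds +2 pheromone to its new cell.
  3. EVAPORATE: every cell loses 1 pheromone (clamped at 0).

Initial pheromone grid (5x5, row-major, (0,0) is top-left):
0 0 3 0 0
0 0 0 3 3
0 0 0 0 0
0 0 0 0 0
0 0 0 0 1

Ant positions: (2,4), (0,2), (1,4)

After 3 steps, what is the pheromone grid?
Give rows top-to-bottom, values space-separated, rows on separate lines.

After step 1: ants at (1,4),(0,3),(1,3)
  0 0 2 1 0
  0 0 0 4 4
  0 0 0 0 0
  0 0 0 0 0
  0 0 0 0 0
After step 2: ants at (1,3),(1,3),(1,4)
  0 0 1 0 0
  0 0 0 7 5
  0 0 0 0 0
  0 0 0 0 0
  0 0 0 0 0
After step 3: ants at (1,4),(1,4),(1,3)
  0 0 0 0 0
  0 0 0 8 8
  0 0 0 0 0
  0 0 0 0 0
  0 0 0 0 0

0 0 0 0 0
0 0 0 8 8
0 0 0 0 0
0 0 0 0 0
0 0 0 0 0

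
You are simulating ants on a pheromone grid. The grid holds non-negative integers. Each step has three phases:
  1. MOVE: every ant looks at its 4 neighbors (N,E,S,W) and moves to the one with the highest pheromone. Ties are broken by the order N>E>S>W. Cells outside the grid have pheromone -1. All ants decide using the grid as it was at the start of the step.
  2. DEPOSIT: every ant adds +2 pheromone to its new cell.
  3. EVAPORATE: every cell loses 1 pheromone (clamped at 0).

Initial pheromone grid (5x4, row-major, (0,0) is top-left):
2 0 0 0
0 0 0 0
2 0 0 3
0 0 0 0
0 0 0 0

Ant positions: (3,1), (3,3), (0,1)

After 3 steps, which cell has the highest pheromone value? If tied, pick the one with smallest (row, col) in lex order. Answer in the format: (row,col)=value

Answer: (2,3)=4

Derivation:
Step 1: ant0:(3,1)->N->(2,1) | ant1:(3,3)->N->(2,3) | ant2:(0,1)->W->(0,0)
  grid max=4 at (2,3)
Step 2: ant0:(2,1)->W->(2,0) | ant1:(2,3)->N->(1,3) | ant2:(0,0)->E->(0,1)
  grid max=3 at (2,3)
Step 3: ant0:(2,0)->N->(1,0) | ant1:(1,3)->S->(2,3) | ant2:(0,1)->W->(0,0)
  grid max=4 at (2,3)
Final grid:
  3 0 0 0
  1 0 0 0
  1 0 0 4
  0 0 0 0
  0 0 0 0
Max pheromone 4 at (2,3)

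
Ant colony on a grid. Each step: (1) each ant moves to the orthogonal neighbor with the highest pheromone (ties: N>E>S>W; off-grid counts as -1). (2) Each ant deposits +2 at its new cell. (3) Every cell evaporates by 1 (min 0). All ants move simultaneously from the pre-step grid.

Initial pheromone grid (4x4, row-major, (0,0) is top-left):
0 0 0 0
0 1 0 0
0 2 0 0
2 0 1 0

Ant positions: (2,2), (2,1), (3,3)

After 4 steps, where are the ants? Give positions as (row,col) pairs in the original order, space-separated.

Step 1: ant0:(2,2)->W->(2,1) | ant1:(2,1)->N->(1,1) | ant2:(3,3)->W->(3,2)
  grid max=3 at (2,1)
Step 2: ant0:(2,1)->N->(1,1) | ant1:(1,1)->S->(2,1) | ant2:(3,2)->N->(2,2)
  grid max=4 at (2,1)
Step 3: ant0:(1,1)->S->(2,1) | ant1:(2,1)->N->(1,1) | ant2:(2,2)->W->(2,1)
  grid max=7 at (2,1)
Step 4: ant0:(2,1)->N->(1,1) | ant1:(1,1)->S->(2,1) | ant2:(2,1)->N->(1,1)
  grid max=8 at (2,1)

(1,1) (2,1) (1,1)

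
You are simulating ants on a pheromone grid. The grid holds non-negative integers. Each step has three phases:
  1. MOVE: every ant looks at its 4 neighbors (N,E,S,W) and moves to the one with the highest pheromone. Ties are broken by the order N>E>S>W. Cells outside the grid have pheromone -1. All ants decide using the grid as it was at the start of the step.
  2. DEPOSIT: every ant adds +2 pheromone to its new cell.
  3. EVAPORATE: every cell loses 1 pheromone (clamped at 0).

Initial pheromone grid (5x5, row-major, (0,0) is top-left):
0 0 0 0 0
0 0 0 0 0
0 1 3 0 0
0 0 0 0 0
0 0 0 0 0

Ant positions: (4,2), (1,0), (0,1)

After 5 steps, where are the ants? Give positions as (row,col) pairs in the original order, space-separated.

Step 1: ant0:(4,2)->N->(3,2) | ant1:(1,0)->N->(0,0) | ant2:(0,1)->E->(0,2)
  grid max=2 at (2,2)
Step 2: ant0:(3,2)->N->(2,2) | ant1:(0,0)->E->(0,1) | ant2:(0,2)->E->(0,3)
  grid max=3 at (2,2)
Step 3: ant0:(2,2)->N->(1,2) | ant1:(0,1)->E->(0,2) | ant2:(0,3)->E->(0,4)
  grid max=2 at (2,2)
Step 4: ant0:(1,2)->S->(2,2) | ant1:(0,2)->S->(1,2) | ant2:(0,4)->S->(1,4)
  grid max=3 at (2,2)
Step 5: ant0:(2,2)->N->(1,2) | ant1:(1,2)->S->(2,2) | ant2:(1,4)->N->(0,4)
  grid max=4 at (2,2)

(1,2) (2,2) (0,4)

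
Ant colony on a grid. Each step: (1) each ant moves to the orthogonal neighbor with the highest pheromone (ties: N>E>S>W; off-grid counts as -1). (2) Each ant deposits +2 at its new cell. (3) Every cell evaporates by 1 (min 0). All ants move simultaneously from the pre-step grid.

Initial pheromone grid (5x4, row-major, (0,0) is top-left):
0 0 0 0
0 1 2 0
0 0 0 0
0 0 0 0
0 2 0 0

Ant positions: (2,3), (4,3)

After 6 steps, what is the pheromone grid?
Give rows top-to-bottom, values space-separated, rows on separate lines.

After step 1: ants at (1,3),(3,3)
  0 0 0 0
  0 0 1 1
  0 0 0 0
  0 0 0 1
  0 1 0 0
After step 2: ants at (1,2),(2,3)
  0 0 0 0
  0 0 2 0
  0 0 0 1
  0 0 0 0
  0 0 0 0
After step 3: ants at (0,2),(1,3)
  0 0 1 0
  0 0 1 1
  0 0 0 0
  0 0 0 0
  0 0 0 0
After step 4: ants at (1,2),(1,2)
  0 0 0 0
  0 0 4 0
  0 0 0 0
  0 0 0 0
  0 0 0 0
After step 5: ants at (0,2),(0,2)
  0 0 3 0
  0 0 3 0
  0 0 0 0
  0 0 0 0
  0 0 0 0
After step 6: ants at (1,2),(1,2)
  0 0 2 0
  0 0 6 0
  0 0 0 0
  0 0 0 0
  0 0 0 0

0 0 2 0
0 0 6 0
0 0 0 0
0 0 0 0
0 0 0 0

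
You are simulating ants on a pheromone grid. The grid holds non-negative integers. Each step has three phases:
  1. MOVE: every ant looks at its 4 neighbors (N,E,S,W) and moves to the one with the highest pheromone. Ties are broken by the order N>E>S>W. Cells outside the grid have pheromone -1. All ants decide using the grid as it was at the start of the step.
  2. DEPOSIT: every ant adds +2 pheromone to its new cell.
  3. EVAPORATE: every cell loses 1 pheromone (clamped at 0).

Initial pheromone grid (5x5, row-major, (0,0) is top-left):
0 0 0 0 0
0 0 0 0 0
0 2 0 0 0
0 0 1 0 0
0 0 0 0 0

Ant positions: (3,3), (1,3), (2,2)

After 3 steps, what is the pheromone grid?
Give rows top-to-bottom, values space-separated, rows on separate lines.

After step 1: ants at (3,2),(0,3),(2,1)
  0 0 0 1 0
  0 0 0 0 0
  0 3 0 0 0
  0 0 2 0 0
  0 0 0 0 0
After step 2: ants at (2,2),(0,4),(1,1)
  0 0 0 0 1
  0 1 0 0 0
  0 2 1 0 0
  0 0 1 0 0
  0 0 0 0 0
After step 3: ants at (2,1),(1,4),(2,1)
  0 0 0 0 0
  0 0 0 0 1
  0 5 0 0 0
  0 0 0 0 0
  0 0 0 0 0

0 0 0 0 0
0 0 0 0 1
0 5 0 0 0
0 0 0 0 0
0 0 0 0 0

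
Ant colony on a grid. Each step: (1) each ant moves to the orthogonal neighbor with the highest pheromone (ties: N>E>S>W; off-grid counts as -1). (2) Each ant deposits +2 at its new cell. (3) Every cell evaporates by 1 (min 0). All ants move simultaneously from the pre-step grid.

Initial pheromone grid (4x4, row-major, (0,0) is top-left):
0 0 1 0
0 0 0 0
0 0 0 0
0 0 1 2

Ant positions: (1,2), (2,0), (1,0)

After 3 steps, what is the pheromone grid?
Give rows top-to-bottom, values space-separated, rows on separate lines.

After step 1: ants at (0,2),(1,0),(0,0)
  1 0 2 0
  1 0 0 0
  0 0 0 0
  0 0 0 1
After step 2: ants at (0,3),(0,0),(1,0)
  2 0 1 1
  2 0 0 0
  0 0 0 0
  0 0 0 0
After step 3: ants at (0,2),(1,0),(0,0)
  3 0 2 0
  3 0 0 0
  0 0 0 0
  0 0 0 0

3 0 2 0
3 0 0 0
0 0 0 0
0 0 0 0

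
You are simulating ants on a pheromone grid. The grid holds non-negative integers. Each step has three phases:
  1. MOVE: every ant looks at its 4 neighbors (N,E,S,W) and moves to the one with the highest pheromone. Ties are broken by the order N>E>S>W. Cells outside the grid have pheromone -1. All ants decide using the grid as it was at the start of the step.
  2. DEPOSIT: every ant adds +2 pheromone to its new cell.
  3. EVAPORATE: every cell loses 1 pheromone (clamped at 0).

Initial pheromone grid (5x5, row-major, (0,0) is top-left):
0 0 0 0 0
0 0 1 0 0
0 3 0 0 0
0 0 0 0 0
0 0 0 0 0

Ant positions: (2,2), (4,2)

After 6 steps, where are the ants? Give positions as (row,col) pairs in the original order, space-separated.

Step 1: ant0:(2,2)->W->(2,1) | ant1:(4,2)->N->(3,2)
  grid max=4 at (2,1)
Step 2: ant0:(2,1)->N->(1,1) | ant1:(3,2)->N->(2,2)
  grid max=3 at (2,1)
Step 3: ant0:(1,1)->S->(2,1) | ant1:(2,2)->W->(2,1)
  grid max=6 at (2,1)
Step 4: ant0:(2,1)->N->(1,1) | ant1:(2,1)->N->(1,1)
  grid max=5 at (2,1)
Step 5: ant0:(1,1)->S->(2,1) | ant1:(1,1)->S->(2,1)
  grid max=8 at (2,1)
Step 6: ant0:(2,1)->N->(1,1) | ant1:(2,1)->N->(1,1)
  grid max=7 at (2,1)

(1,1) (1,1)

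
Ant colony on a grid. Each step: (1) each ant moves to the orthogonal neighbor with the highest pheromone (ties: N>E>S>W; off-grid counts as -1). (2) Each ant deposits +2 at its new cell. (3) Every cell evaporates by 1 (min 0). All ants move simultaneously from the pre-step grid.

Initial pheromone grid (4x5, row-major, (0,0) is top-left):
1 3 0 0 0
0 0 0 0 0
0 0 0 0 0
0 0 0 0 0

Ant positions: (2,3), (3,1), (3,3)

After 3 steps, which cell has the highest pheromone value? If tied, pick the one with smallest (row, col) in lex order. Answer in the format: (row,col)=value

Answer: (1,3)=3

Derivation:
Step 1: ant0:(2,3)->N->(1,3) | ant1:(3,1)->N->(2,1) | ant2:(3,3)->N->(2,3)
  grid max=2 at (0,1)
Step 2: ant0:(1,3)->S->(2,3) | ant1:(2,1)->N->(1,1) | ant2:(2,3)->N->(1,3)
  grid max=2 at (1,3)
Step 3: ant0:(2,3)->N->(1,3) | ant1:(1,1)->N->(0,1) | ant2:(1,3)->S->(2,3)
  grid max=3 at (1,3)
Final grid:
  0 2 0 0 0
  0 0 0 3 0
  0 0 0 3 0
  0 0 0 0 0
Max pheromone 3 at (1,3)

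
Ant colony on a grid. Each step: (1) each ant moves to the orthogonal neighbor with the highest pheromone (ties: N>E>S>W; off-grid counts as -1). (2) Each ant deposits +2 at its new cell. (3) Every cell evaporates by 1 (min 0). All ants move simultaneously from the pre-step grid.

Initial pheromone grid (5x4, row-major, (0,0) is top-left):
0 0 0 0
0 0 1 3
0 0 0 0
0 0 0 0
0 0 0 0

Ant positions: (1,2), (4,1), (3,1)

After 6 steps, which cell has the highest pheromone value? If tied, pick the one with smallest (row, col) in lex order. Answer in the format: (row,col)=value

Step 1: ant0:(1,2)->E->(1,3) | ant1:(4,1)->N->(3,1) | ant2:(3,1)->N->(2,1)
  grid max=4 at (1,3)
Step 2: ant0:(1,3)->N->(0,3) | ant1:(3,1)->N->(2,1) | ant2:(2,1)->S->(3,1)
  grid max=3 at (1,3)
Step 3: ant0:(0,3)->S->(1,3) | ant1:(2,1)->S->(3,1) | ant2:(3,1)->N->(2,1)
  grid max=4 at (1,3)
Step 4: ant0:(1,3)->N->(0,3) | ant1:(3,1)->N->(2,1) | ant2:(2,1)->S->(3,1)
  grid max=4 at (2,1)
Step 5: ant0:(0,3)->S->(1,3) | ant1:(2,1)->S->(3,1) | ant2:(3,1)->N->(2,1)
  grid max=5 at (2,1)
Step 6: ant0:(1,3)->N->(0,3) | ant1:(3,1)->N->(2,1) | ant2:(2,1)->S->(3,1)
  grid max=6 at (2,1)
Final grid:
  0 0 0 1
  0 0 0 3
  0 6 0 0
  0 6 0 0
  0 0 0 0
Max pheromone 6 at (2,1)

Answer: (2,1)=6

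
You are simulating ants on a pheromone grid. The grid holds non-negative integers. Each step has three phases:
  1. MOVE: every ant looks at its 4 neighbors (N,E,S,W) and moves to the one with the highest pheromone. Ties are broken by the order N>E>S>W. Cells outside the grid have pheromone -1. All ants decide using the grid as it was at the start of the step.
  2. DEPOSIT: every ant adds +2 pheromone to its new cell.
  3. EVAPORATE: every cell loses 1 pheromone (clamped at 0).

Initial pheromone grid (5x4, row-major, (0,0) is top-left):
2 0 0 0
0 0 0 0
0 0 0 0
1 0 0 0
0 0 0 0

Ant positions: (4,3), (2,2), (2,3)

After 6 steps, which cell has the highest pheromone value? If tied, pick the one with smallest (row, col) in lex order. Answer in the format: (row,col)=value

Answer: (1,2)=10

Derivation:
Step 1: ant0:(4,3)->N->(3,3) | ant1:(2,2)->N->(1,2) | ant2:(2,3)->N->(1,3)
  grid max=1 at (0,0)
Step 2: ant0:(3,3)->N->(2,3) | ant1:(1,2)->E->(1,3) | ant2:(1,3)->W->(1,2)
  grid max=2 at (1,2)
Step 3: ant0:(2,3)->N->(1,3) | ant1:(1,3)->W->(1,2) | ant2:(1,2)->E->(1,3)
  grid max=5 at (1,3)
Step 4: ant0:(1,3)->W->(1,2) | ant1:(1,2)->E->(1,3) | ant2:(1,3)->W->(1,2)
  grid max=6 at (1,2)
Step 5: ant0:(1,2)->E->(1,3) | ant1:(1,3)->W->(1,2) | ant2:(1,2)->E->(1,3)
  grid max=9 at (1,3)
Step 6: ant0:(1,3)->W->(1,2) | ant1:(1,2)->E->(1,3) | ant2:(1,3)->W->(1,2)
  grid max=10 at (1,2)
Final grid:
  0 0 0 0
  0 0 10 10
  0 0 0 0
  0 0 0 0
  0 0 0 0
Max pheromone 10 at (1,2)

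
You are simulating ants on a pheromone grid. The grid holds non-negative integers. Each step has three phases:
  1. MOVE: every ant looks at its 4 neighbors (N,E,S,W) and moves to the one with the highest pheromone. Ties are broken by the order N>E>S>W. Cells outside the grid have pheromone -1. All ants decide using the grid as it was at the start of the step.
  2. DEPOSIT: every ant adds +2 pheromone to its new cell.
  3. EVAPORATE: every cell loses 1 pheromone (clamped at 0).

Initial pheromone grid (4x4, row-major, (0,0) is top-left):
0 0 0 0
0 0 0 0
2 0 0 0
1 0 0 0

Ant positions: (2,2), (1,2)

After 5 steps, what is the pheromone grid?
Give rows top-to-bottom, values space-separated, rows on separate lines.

After step 1: ants at (1,2),(0,2)
  0 0 1 0
  0 0 1 0
  1 0 0 0
  0 0 0 0
After step 2: ants at (0,2),(1,2)
  0 0 2 0
  0 0 2 0
  0 0 0 0
  0 0 0 0
After step 3: ants at (1,2),(0,2)
  0 0 3 0
  0 0 3 0
  0 0 0 0
  0 0 0 0
After step 4: ants at (0,2),(1,2)
  0 0 4 0
  0 0 4 0
  0 0 0 0
  0 0 0 0
After step 5: ants at (1,2),(0,2)
  0 0 5 0
  0 0 5 0
  0 0 0 0
  0 0 0 0

0 0 5 0
0 0 5 0
0 0 0 0
0 0 0 0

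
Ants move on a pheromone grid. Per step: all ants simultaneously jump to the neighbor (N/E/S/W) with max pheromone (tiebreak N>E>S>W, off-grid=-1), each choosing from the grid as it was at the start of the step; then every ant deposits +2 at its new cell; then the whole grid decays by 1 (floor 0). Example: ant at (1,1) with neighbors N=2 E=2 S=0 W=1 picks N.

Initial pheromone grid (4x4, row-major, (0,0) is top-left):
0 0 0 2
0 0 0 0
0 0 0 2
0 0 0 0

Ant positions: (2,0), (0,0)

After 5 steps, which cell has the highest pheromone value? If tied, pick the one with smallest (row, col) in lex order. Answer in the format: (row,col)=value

Answer: (0,3)=3

Derivation:
Step 1: ant0:(2,0)->N->(1,0) | ant1:(0,0)->E->(0,1)
  grid max=1 at (0,1)
Step 2: ant0:(1,0)->N->(0,0) | ant1:(0,1)->E->(0,2)
  grid max=1 at (0,0)
Step 3: ant0:(0,0)->E->(0,1) | ant1:(0,2)->E->(0,3)
  grid max=1 at (0,1)
Step 4: ant0:(0,1)->E->(0,2) | ant1:(0,3)->S->(1,3)
  grid max=1 at (0,2)
Step 5: ant0:(0,2)->E->(0,3) | ant1:(1,3)->N->(0,3)
  grid max=3 at (0,3)
Final grid:
  0 0 0 3
  0 0 0 0
  0 0 0 0
  0 0 0 0
Max pheromone 3 at (0,3)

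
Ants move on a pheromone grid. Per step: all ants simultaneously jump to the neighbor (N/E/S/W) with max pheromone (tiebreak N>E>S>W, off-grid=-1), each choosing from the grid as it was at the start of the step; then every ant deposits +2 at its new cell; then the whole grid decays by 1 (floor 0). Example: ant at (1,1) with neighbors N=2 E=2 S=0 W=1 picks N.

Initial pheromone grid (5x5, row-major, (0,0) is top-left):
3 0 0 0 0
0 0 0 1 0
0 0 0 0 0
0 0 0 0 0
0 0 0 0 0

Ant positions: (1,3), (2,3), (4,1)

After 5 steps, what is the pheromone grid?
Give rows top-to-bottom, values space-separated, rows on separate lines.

After step 1: ants at (0,3),(1,3),(3,1)
  2 0 0 1 0
  0 0 0 2 0
  0 0 0 0 0
  0 1 0 0 0
  0 0 0 0 0
After step 2: ants at (1,3),(0,3),(2,1)
  1 0 0 2 0
  0 0 0 3 0
  0 1 0 0 0
  0 0 0 0 0
  0 0 0 0 0
After step 3: ants at (0,3),(1,3),(1,1)
  0 0 0 3 0
  0 1 0 4 0
  0 0 0 0 0
  0 0 0 0 0
  0 0 0 0 0
After step 4: ants at (1,3),(0,3),(0,1)
  0 1 0 4 0
  0 0 0 5 0
  0 0 0 0 0
  0 0 0 0 0
  0 0 0 0 0
After step 5: ants at (0,3),(1,3),(0,2)
  0 0 1 5 0
  0 0 0 6 0
  0 0 0 0 0
  0 0 0 0 0
  0 0 0 0 0

0 0 1 5 0
0 0 0 6 0
0 0 0 0 0
0 0 0 0 0
0 0 0 0 0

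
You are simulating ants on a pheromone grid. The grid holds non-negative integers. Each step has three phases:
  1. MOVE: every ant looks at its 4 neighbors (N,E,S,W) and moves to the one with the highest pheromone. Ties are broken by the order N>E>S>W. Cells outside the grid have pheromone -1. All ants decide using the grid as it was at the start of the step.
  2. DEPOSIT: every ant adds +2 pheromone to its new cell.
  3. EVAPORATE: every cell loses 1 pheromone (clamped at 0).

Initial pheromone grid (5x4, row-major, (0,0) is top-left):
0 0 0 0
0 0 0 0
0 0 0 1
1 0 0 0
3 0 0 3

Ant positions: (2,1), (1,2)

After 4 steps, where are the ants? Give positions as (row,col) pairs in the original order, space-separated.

Step 1: ant0:(2,1)->N->(1,1) | ant1:(1,2)->N->(0,2)
  grid max=2 at (4,0)
Step 2: ant0:(1,1)->N->(0,1) | ant1:(0,2)->E->(0,3)
  grid max=1 at (0,1)
Step 3: ant0:(0,1)->E->(0,2) | ant1:(0,3)->S->(1,3)
  grid max=1 at (0,2)
Step 4: ant0:(0,2)->E->(0,3) | ant1:(1,3)->N->(0,3)
  grid max=3 at (0,3)

(0,3) (0,3)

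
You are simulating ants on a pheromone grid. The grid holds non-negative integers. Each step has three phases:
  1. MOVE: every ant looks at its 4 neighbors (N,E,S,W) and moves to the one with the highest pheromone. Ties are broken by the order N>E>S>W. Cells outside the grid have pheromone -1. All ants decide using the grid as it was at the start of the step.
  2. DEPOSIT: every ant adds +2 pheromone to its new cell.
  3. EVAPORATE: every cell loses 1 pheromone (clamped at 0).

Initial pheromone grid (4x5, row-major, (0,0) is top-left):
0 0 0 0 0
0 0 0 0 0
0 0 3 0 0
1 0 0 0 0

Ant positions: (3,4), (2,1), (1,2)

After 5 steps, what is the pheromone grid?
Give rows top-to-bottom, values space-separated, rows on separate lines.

After step 1: ants at (2,4),(2,2),(2,2)
  0 0 0 0 0
  0 0 0 0 0
  0 0 6 0 1
  0 0 0 0 0
After step 2: ants at (1,4),(1,2),(1,2)
  0 0 0 0 0
  0 0 3 0 1
  0 0 5 0 0
  0 0 0 0 0
After step 3: ants at (0,4),(2,2),(2,2)
  0 0 0 0 1
  0 0 2 0 0
  0 0 8 0 0
  0 0 0 0 0
After step 4: ants at (1,4),(1,2),(1,2)
  0 0 0 0 0
  0 0 5 0 1
  0 0 7 0 0
  0 0 0 0 0
After step 5: ants at (0,4),(2,2),(2,2)
  0 0 0 0 1
  0 0 4 0 0
  0 0 10 0 0
  0 0 0 0 0

0 0 0 0 1
0 0 4 0 0
0 0 10 0 0
0 0 0 0 0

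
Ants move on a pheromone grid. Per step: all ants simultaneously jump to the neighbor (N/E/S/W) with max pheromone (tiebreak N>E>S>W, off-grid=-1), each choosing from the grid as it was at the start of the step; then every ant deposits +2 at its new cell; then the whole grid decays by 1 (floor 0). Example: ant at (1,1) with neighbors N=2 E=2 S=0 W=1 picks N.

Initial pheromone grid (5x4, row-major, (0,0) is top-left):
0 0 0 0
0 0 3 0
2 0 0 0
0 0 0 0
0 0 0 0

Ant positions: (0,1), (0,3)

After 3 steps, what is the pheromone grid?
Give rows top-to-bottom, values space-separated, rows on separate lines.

After step 1: ants at (0,2),(1,3)
  0 0 1 0
  0 0 2 1
  1 0 0 0
  0 0 0 0
  0 0 0 0
After step 2: ants at (1,2),(1,2)
  0 0 0 0
  0 0 5 0
  0 0 0 0
  0 0 0 0
  0 0 0 0
After step 3: ants at (0,2),(0,2)
  0 0 3 0
  0 0 4 0
  0 0 0 0
  0 0 0 0
  0 0 0 0

0 0 3 0
0 0 4 0
0 0 0 0
0 0 0 0
0 0 0 0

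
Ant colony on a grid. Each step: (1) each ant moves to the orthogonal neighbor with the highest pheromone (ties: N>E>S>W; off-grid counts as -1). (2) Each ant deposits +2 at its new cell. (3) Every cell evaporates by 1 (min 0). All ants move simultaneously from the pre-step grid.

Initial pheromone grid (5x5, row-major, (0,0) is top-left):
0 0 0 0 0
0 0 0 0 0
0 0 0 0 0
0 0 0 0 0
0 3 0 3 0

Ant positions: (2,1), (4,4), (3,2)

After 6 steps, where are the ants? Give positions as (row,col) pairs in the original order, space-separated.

Step 1: ant0:(2,1)->N->(1,1) | ant1:(4,4)->W->(4,3) | ant2:(3,2)->N->(2,2)
  grid max=4 at (4,3)
Step 2: ant0:(1,1)->N->(0,1) | ant1:(4,3)->N->(3,3) | ant2:(2,2)->N->(1,2)
  grid max=3 at (4,3)
Step 3: ant0:(0,1)->E->(0,2) | ant1:(3,3)->S->(4,3) | ant2:(1,2)->N->(0,2)
  grid max=4 at (4,3)
Step 4: ant0:(0,2)->E->(0,3) | ant1:(4,3)->N->(3,3) | ant2:(0,2)->E->(0,3)
  grid max=3 at (0,3)
Step 5: ant0:(0,3)->W->(0,2) | ant1:(3,3)->S->(4,3) | ant2:(0,3)->W->(0,2)
  grid max=5 at (0,2)
Step 6: ant0:(0,2)->E->(0,3) | ant1:(4,3)->N->(3,3) | ant2:(0,2)->E->(0,3)
  grid max=5 at (0,3)

(0,3) (3,3) (0,3)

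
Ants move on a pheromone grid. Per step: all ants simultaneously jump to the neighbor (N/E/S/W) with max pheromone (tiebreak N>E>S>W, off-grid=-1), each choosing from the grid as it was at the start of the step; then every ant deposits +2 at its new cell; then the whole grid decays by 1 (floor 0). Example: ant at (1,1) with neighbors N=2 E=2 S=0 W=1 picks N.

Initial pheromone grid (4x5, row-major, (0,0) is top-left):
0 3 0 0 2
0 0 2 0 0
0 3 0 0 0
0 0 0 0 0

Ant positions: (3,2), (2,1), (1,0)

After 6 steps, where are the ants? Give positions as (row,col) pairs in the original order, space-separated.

Step 1: ant0:(3,2)->N->(2,2) | ant1:(2,1)->N->(1,1) | ant2:(1,0)->N->(0,0)
  grid max=2 at (0,1)
Step 2: ant0:(2,2)->W->(2,1) | ant1:(1,1)->N->(0,1) | ant2:(0,0)->E->(0,1)
  grid max=5 at (0,1)
Step 3: ant0:(2,1)->N->(1,1) | ant1:(0,1)->E->(0,2) | ant2:(0,1)->E->(0,2)
  grid max=4 at (0,1)
Step 4: ant0:(1,1)->N->(0,1) | ant1:(0,2)->W->(0,1) | ant2:(0,2)->W->(0,1)
  grid max=9 at (0,1)
Step 5: ant0:(0,1)->E->(0,2) | ant1:(0,1)->E->(0,2) | ant2:(0,1)->E->(0,2)
  grid max=8 at (0,1)
Step 6: ant0:(0,2)->W->(0,1) | ant1:(0,2)->W->(0,1) | ant2:(0,2)->W->(0,1)
  grid max=13 at (0,1)

(0,1) (0,1) (0,1)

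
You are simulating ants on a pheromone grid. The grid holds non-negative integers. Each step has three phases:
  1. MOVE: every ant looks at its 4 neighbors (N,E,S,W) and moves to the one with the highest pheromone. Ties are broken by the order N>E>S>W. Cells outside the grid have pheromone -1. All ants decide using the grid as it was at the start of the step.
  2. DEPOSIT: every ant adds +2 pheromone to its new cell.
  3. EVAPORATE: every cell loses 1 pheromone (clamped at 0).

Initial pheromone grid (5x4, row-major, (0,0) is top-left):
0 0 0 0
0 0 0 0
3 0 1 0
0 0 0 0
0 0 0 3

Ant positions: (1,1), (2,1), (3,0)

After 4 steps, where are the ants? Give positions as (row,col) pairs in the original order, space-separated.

Step 1: ant0:(1,1)->N->(0,1) | ant1:(2,1)->W->(2,0) | ant2:(3,0)->N->(2,0)
  grid max=6 at (2,0)
Step 2: ant0:(0,1)->E->(0,2) | ant1:(2,0)->N->(1,0) | ant2:(2,0)->N->(1,0)
  grid max=5 at (2,0)
Step 3: ant0:(0,2)->E->(0,3) | ant1:(1,0)->S->(2,0) | ant2:(1,0)->S->(2,0)
  grid max=8 at (2,0)
Step 4: ant0:(0,3)->S->(1,3) | ant1:(2,0)->N->(1,0) | ant2:(2,0)->N->(1,0)
  grid max=7 at (2,0)

(1,3) (1,0) (1,0)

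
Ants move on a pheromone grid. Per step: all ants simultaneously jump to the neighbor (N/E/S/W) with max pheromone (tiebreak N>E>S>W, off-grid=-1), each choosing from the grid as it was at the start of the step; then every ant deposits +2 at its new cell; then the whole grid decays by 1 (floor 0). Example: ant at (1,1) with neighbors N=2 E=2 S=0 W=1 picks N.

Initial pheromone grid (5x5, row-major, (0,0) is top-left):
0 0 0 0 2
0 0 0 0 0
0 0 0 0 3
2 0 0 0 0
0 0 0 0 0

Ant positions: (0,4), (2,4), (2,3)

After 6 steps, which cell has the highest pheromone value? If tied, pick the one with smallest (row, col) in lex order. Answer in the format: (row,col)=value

Step 1: ant0:(0,4)->S->(1,4) | ant1:(2,4)->N->(1,4) | ant2:(2,3)->E->(2,4)
  grid max=4 at (2,4)
Step 2: ant0:(1,4)->S->(2,4) | ant1:(1,4)->S->(2,4) | ant2:(2,4)->N->(1,4)
  grid max=7 at (2,4)
Step 3: ant0:(2,4)->N->(1,4) | ant1:(2,4)->N->(1,4) | ant2:(1,4)->S->(2,4)
  grid max=8 at (2,4)
Step 4: ant0:(1,4)->S->(2,4) | ant1:(1,4)->S->(2,4) | ant2:(2,4)->N->(1,4)
  grid max=11 at (2,4)
Step 5: ant0:(2,4)->N->(1,4) | ant1:(2,4)->N->(1,4) | ant2:(1,4)->S->(2,4)
  grid max=12 at (2,4)
Step 6: ant0:(1,4)->S->(2,4) | ant1:(1,4)->S->(2,4) | ant2:(2,4)->N->(1,4)
  grid max=15 at (2,4)
Final grid:
  0 0 0 0 0
  0 0 0 0 12
  0 0 0 0 15
  0 0 0 0 0
  0 0 0 0 0
Max pheromone 15 at (2,4)

Answer: (2,4)=15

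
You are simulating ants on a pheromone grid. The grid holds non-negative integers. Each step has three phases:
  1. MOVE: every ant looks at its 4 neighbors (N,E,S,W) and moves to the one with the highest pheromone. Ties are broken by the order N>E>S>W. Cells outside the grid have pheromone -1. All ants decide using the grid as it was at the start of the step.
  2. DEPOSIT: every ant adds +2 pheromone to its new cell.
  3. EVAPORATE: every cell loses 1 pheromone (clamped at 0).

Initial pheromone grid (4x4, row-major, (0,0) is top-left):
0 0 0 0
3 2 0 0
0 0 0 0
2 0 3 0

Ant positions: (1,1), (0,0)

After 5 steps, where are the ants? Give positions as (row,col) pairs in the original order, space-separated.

Step 1: ant0:(1,1)->W->(1,0) | ant1:(0,0)->S->(1,0)
  grid max=6 at (1,0)
Step 2: ant0:(1,0)->E->(1,1) | ant1:(1,0)->E->(1,1)
  grid max=5 at (1,0)
Step 3: ant0:(1,1)->W->(1,0) | ant1:(1,1)->W->(1,0)
  grid max=8 at (1,0)
Step 4: ant0:(1,0)->E->(1,1) | ant1:(1,0)->E->(1,1)
  grid max=7 at (1,0)
Step 5: ant0:(1,1)->W->(1,0) | ant1:(1,1)->W->(1,0)
  grid max=10 at (1,0)

(1,0) (1,0)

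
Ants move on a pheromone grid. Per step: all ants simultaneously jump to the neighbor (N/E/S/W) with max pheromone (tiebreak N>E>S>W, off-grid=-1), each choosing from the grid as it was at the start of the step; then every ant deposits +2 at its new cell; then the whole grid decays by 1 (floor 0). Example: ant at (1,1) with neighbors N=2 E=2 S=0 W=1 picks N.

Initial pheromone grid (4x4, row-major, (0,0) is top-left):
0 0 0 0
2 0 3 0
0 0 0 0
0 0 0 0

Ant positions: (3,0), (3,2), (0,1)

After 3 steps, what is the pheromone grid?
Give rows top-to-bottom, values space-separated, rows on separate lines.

After step 1: ants at (2,0),(2,2),(0,2)
  0 0 1 0
  1 0 2 0
  1 0 1 0
  0 0 0 0
After step 2: ants at (1,0),(1,2),(1,2)
  0 0 0 0
  2 0 5 0
  0 0 0 0
  0 0 0 0
After step 3: ants at (0,0),(0,2),(0,2)
  1 0 3 0
  1 0 4 0
  0 0 0 0
  0 0 0 0

1 0 3 0
1 0 4 0
0 0 0 0
0 0 0 0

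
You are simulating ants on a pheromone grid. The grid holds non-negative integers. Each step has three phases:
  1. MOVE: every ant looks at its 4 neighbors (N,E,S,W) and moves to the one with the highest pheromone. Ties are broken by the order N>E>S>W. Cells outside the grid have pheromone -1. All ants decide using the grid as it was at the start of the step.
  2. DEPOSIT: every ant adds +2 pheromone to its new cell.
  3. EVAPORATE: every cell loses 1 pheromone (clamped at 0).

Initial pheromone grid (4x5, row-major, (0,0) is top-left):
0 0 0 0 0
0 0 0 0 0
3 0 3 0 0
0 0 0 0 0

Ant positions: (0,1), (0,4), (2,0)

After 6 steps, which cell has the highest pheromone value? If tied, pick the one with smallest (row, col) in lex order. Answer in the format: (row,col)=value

Step 1: ant0:(0,1)->E->(0,2) | ant1:(0,4)->S->(1,4) | ant2:(2,0)->N->(1,0)
  grid max=2 at (2,0)
Step 2: ant0:(0,2)->E->(0,3) | ant1:(1,4)->N->(0,4) | ant2:(1,0)->S->(2,0)
  grid max=3 at (2,0)
Step 3: ant0:(0,3)->E->(0,4) | ant1:(0,4)->W->(0,3) | ant2:(2,0)->N->(1,0)
  grid max=2 at (0,3)
Step 4: ant0:(0,4)->W->(0,3) | ant1:(0,3)->E->(0,4) | ant2:(1,0)->S->(2,0)
  grid max=3 at (0,3)
Step 5: ant0:(0,3)->E->(0,4) | ant1:(0,4)->W->(0,3) | ant2:(2,0)->N->(1,0)
  grid max=4 at (0,3)
Step 6: ant0:(0,4)->W->(0,3) | ant1:(0,3)->E->(0,4) | ant2:(1,0)->S->(2,0)
  grid max=5 at (0,3)
Final grid:
  0 0 0 5 5
  0 0 0 0 0
  3 0 0 0 0
  0 0 0 0 0
Max pheromone 5 at (0,3)

Answer: (0,3)=5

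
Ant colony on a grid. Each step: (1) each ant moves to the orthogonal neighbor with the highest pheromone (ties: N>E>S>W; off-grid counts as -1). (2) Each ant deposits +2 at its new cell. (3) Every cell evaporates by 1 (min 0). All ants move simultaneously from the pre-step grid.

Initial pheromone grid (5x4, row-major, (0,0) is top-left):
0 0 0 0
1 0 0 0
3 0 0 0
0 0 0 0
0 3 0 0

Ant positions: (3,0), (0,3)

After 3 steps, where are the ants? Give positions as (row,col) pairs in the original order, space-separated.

Step 1: ant0:(3,0)->N->(2,0) | ant1:(0,3)->S->(1,3)
  grid max=4 at (2,0)
Step 2: ant0:(2,0)->N->(1,0) | ant1:(1,3)->N->(0,3)
  grid max=3 at (2,0)
Step 3: ant0:(1,0)->S->(2,0) | ant1:(0,3)->S->(1,3)
  grid max=4 at (2,0)

(2,0) (1,3)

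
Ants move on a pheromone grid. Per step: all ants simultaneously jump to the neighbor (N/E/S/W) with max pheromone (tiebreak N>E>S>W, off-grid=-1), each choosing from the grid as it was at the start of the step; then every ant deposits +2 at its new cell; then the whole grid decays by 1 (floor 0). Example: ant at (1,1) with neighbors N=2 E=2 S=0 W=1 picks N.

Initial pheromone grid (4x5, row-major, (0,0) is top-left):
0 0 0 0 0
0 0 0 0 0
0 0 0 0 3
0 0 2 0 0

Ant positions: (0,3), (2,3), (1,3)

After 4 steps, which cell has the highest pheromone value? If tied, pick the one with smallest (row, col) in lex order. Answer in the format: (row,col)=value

Answer: (0,3)=4

Derivation:
Step 1: ant0:(0,3)->E->(0,4) | ant1:(2,3)->E->(2,4) | ant2:(1,3)->N->(0,3)
  grid max=4 at (2,4)
Step 2: ant0:(0,4)->W->(0,3) | ant1:(2,4)->N->(1,4) | ant2:(0,3)->E->(0,4)
  grid max=3 at (2,4)
Step 3: ant0:(0,3)->E->(0,4) | ant1:(1,4)->S->(2,4) | ant2:(0,4)->W->(0,3)
  grid max=4 at (2,4)
Step 4: ant0:(0,4)->W->(0,3) | ant1:(2,4)->N->(1,4) | ant2:(0,3)->E->(0,4)
  grid max=4 at (0,3)
Final grid:
  0 0 0 4 4
  0 0 0 0 1
  0 0 0 0 3
  0 0 0 0 0
Max pheromone 4 at (0,3)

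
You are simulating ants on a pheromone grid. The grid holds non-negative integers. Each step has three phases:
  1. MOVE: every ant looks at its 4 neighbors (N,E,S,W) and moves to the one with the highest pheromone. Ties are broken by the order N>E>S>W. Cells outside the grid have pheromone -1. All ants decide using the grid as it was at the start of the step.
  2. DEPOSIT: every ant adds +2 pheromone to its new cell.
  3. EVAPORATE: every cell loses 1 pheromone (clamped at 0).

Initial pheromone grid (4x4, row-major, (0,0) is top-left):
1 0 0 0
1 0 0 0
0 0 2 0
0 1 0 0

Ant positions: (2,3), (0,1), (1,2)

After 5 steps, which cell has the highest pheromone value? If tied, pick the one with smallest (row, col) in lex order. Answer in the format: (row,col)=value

Step 1: ant0:(2,3)->W->(2,2) | ant1:(0,1)->W->(0,0) | ant2:(1,2)->S->(2,2)
  grid max=5 at (2,2)
Step 2: ant0:(2,2)->N->(1,2) | ant1:(0,0)->E->(0,1) | ant2:(2,2)->N->(1,2)
  grid max=4 at (2,2)
Step 3: ant0:(1,2)->S->(2,2) | ant1:(0,1)->W->(0,0) | ant2:(1,2)->S->(2,2)
  grid max=7 at (2,2)
Step 4: ant0:(2,2)->N->(1,2) | ant1:(0,0)->E->(0,1) | ant2:(2,2)->N->(1,2)
  grid max=6 at (2,2)
Step 5: ant0:(1,2)->S->(2,2) | ant1:(0,1)->W->(0,0) | ant2:(1,2)->S->(2,2)
  grid max=9 at (2,2)
Final grid:
  2 0 0 0
  0 0 4 0
  0 0 9 0
  0 0 0 0
Max pheromone 9 at (2,2)

Answer: (2,2)=9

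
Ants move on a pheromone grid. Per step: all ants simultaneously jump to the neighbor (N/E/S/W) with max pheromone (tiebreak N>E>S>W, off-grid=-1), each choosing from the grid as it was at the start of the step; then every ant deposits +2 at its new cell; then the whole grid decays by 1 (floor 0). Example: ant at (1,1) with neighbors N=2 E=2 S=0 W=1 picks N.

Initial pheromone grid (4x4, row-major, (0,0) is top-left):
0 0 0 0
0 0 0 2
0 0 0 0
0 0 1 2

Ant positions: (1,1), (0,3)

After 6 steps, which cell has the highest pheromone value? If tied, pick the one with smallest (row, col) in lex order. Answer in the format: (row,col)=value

Answer: (1,3)=6

Derivation:
Step 1: ant0:(1,1)->N->(0,1) | ant1:(0,3)->S->(1,3)
  grid max=3 at (1,3)
Step 2: ant0:(0,1)->E->(0,2) | ant1:(1,3)->N->(0,3)
  grid max=2 at (1,3)
Step 3: ant0:(0,2)->E->(0,3) | ant1:(0,3)->S->(1,3)
  grid max=3 at (1,3)
Step 4: ant0:(0,3)->S->(1,3) | ant1:(1,3)->N->(0,3)
  grid max=4 at (1,3)
Step 5: ant0:(1,3)->N->(0,3) | ant1:(0,3)->S->(1,3)
  grid max=5 at (1,3)
Step 6: ant0:(0,3)->S->(1,3) | ant1:(1,3)->N->(0,3)
  grid max=6 at (1,3)
Final grid:
  0 0 0 5
  0 0 0 6
  0 0 0 0
  0 0 0 0
Max pheromone 6 at (1,3)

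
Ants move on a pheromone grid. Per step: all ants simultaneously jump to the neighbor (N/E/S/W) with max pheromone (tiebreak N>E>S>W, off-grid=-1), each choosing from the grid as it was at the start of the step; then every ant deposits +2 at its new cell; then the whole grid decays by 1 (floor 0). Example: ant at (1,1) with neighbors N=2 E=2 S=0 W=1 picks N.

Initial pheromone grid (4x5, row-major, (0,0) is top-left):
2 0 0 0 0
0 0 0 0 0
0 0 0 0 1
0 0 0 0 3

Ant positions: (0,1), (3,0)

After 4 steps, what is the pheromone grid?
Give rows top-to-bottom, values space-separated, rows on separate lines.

After step 1: ants at (0,0),(2,0)
  3 0 0 0 0
  0 0 0 0 0
  1 0 0 0 0
  0 0 0 0 2
After step 2: ants at (0,1),(1,0)
  2 1 0 0 0
  1 0 0 0 0
  0 0 0 0 0
  0 0 0 0 1
After step 3: ants at (0,0),(0,0)
  5 0 0 0 0
  0 0 0 0 0
  0 0 0 0 0
  0 0 0 0 0
After step 4: ants at (0,1),(0,1)
  4 3 0 0 0
  0 0 0 0 0
  0 0 0 0 0
  0 0 0 0 0

4 3 0 0 0
0 0 0 0 0
0 0 0 0 0
0 0 0 0 0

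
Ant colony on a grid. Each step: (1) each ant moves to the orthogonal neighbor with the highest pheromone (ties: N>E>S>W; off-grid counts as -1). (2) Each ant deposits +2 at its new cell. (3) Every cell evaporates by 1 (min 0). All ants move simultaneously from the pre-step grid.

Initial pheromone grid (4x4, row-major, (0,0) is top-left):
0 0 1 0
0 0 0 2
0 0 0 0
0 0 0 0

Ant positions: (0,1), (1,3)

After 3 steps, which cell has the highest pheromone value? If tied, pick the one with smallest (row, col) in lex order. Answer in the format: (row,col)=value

Step 1: ant0:(0,1)->E->(0,2) | ant1:(1,3)->N->(0,3)
  grid max=2 at (0,2)
Step 2: ant0:(0,2)->E->(0,3) | ant1:(0,3)->W->(0,2)
  grid max=3 at (0,2)
Step 3: ant0:(0,3)->W->(0,2) | ant1:(0,2)->E->(0,3)
  grid max=4 at (0,2)
Final grid:
  0 0 4 3
  0 0 0 0
  0 0 0 0
  0 0 0 0
Max pheromone 4 at (0,2)

Answer: (0,2)=4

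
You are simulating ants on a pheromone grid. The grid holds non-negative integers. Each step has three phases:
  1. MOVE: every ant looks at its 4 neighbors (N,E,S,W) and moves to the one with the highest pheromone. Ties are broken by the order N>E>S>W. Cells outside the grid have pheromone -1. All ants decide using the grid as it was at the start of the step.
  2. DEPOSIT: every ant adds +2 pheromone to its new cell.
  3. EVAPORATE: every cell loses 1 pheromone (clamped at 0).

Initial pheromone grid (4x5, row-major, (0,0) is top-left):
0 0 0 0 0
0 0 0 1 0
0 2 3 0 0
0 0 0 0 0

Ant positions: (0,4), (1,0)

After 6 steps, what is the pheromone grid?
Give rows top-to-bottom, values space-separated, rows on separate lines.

After step 1: ants at (1,4),(0,0)
  1 0 0 0 0
  0 0 0 0 1
  0 1 2 0 0
  0 0 0 0 0
After step 2: ants at (0,4),(0,1)
  0 1 0 0 1
  0 0 0 0 0
  0 0 1 0 0
  0 0 0 0 0
After step 3: ants at (1,4),(0,2)
  0 0 1 0 0
  0 0 0 0 1
  0 0 0 0 0
  0 0 0 0 0
After step 4: ants at (0,4),(0,3)
  0 0 0 1 1
  0 0 0 0 0
  0 0 0 0 0
  0 0 0 0 0
After step 5: ants at (0,3),(0,4)
  0 0 0 2 2
  0 0 0 0 0
  0 0 0 0 0
  0 0 0 0 0
After step 6: ants at (0,4),(0,3)
  0 0 0 3 3
  0 0 0 0 0
  0 0 0 0 0
  0 0 0 0 0

0 0 0 3 3
0 0 0 0 0
0 0 0 0 0
0 0 0 0 0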